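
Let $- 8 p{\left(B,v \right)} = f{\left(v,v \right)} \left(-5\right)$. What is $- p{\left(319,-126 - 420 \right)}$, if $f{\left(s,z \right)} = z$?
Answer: $\frac{1365}{4} \approx 341.25$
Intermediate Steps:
$p{\left(B,v \right)} = \frac{5 v}{8}$ ($p{\left(B,v \right)} = - \frac{v \left(-5\right)}{8} = - \frac{\left(-5\right) v}{8} = \frac{5 v}{8}$)
$- p{\left(319,-126 - 420 \right)} = - \frac{5 \left(-126 - 420\right)}{8} = - \frac{5 \left(-546\right)}{8} = \left(-1\right) \left(- \frac{1365}{4}\right) = \frac{1365}{4}$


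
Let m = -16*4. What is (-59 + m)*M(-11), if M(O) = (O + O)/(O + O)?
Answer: -123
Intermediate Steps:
M(O) = 1 (M(O) = (2*O)/((2*O)) = (2*O)*(1/(2*O)) = 1)
m = -64
(-59 + m)*M(-11) = (-59 - 64)*1 = -123*1 = -123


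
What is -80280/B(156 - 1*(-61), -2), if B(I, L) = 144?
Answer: -1115/2 ≈ -557.50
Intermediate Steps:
-80280/B(156 - 1*(-61), -2) = -80280/144 = -80280*1/144 = -1115/2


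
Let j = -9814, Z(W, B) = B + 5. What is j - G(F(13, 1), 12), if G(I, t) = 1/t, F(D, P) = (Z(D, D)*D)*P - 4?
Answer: -117769/12 ≈ -9814.1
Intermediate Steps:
Z(W, B) = 5 + B
F(D, P) = -4 + D*P*(5 + D) (F(D, P) = ((5 + D)*D)*P - 4 = (D*(5 + D))*P - 4 = D*P*(5 + D) - 4 = -4 + D*P*(5 + D))
j - G(F(13, 1), 12) = -9814 - 1/12 = -117769/12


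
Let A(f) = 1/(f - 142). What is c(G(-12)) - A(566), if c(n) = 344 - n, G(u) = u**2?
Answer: 84799/424 ≈ 200.00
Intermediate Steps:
A(f) = 1/(-142 + f)
c(G(-12)) - A(566) = (344 - 1*(-12)**2) - 1/(-142 + 566) = (344 - 1*144) - 1/424 = (344 - 144) - 1*1/424 = 200 - 1/424 = 84799/424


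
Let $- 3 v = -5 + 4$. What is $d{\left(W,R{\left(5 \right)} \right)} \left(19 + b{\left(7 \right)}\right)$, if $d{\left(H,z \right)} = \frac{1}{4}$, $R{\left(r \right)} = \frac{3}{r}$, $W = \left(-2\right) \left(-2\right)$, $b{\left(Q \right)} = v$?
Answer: $\frac{29}{6} \approx 4.8333$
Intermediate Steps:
$v = \frac{1}{3}$ ($v = - \frac{-5 + 4}{3} = \left(- \frac{1}{3}\right) \left(-1\right) = \frac{1}{3} \approx 0.33333$)
$b{\left(Q \right)} = \frac{1}{3}$
$W = 4$
$d{\left(H,z \right)} = \frac{1}{4}$
$d{\left(W,R{\left(5 \right)} \right)} \left(19 + b{\left(7 \right)}\right) = \frac{19 + \frac{1}{3}}{4} = \frac{1}{4} \cdot \frac{58}{3} = \frac{29}{6}$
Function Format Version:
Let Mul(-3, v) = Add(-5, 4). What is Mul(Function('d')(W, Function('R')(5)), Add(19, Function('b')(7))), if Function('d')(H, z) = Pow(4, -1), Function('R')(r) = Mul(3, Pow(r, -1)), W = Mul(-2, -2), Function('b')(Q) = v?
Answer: Rational(29, 6) ≈ 4.8333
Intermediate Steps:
v = Rational(1, 3) (v = Mul(Rational(-1, 3), Add(-5, 4)) = Mul(Rational(-1, 3), -1) = Rational(1, 3) ≈ 0.33333)
Function('b')(Q) = Rational(1, 3)
W = 4
Function('d')(H, z) = Rational(1, 4)
Mul(Function('d')(W, Function('R')(5)), Add(19, Function('b')(7))) = Mul(Rational(1, 4), Add(19, Rational(1, 3))) = Mul(Rational(1, 4), Rational(58, 3)) = Rational(29, 6)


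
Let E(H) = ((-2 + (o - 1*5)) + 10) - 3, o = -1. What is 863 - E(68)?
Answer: 864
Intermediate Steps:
E(H) = -1 (E(H) = ((-2 + (-1 - 1*5)) + 10) - 3 = ((-2 + (-1 - 5)) + 10) - 3 = ((-2 - 6) + 10) - 3 = (-8 + 10) - 3 = 2 - 3 = -1)
863 - E(68) = 863 - 1*(-1) = 863 + 1 = 864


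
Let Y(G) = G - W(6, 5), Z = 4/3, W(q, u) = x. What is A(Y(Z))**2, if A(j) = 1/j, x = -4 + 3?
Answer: 9/49 ≈ 0.18367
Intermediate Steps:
x = -1
W(q, u) = -1
Z = 4/3 (Z = 4*(1/3) = 4/3 ≈ 1.3333)
Y(G) = 1 + G (Y(G) = G - 1*(-1) = G + 1 = 1 + G)
A(Y(Z))**2 = (1/(1 + 4/3))**2 = (1/(7/3))**2 = (3/7)**2 = 9/49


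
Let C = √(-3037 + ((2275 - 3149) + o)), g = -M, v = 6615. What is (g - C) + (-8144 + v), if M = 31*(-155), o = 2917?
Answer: 3276 - I*√994 ≈ 3276.0 - 31.528*I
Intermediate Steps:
M = -4805
g = 4805 (g = -1*(-4805) = 4805)
C = I*√994 (C = √(-3037 + ((2275 - 3149) + 2917)) = √(-3037 + (-874 + 2917)) = √(-3037 + 2043) = √(-994) = I*√994 ≈ 31.528*I)
(g - C) + (-8144 + v) = (4805 - I*√994) + (-8144 + 6615) = (4805 - I*√994) - 1529 = 3276 - I*√994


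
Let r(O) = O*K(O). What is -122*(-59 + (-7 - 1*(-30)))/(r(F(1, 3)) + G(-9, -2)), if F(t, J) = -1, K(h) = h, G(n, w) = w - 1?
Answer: -2196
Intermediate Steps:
G(n, w) = -1 + w
r(O) = O**2 (r(O) = O*O = O**2)
-122*(-59 + (-7 - 1*(-30)))/(r(F(1, 3)) + G(-9, -2)) = -122*(-59 + (-7 - 1*(-30)))/((-1)**2 + (-1 - 2)) = -122*(-59 + (-7 + 30))/(1 - 3) = -122*(-59 + 23)/(-2) = -(-4392)*(-1)/2 = -122*18 = -2196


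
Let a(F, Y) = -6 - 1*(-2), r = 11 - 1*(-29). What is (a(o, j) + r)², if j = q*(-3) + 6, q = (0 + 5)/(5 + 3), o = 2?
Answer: 1296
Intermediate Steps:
q = 5/8 ≈ 0.62500
r = 40 (r = 11 + 29 = 40)
j = 33/8 (j = (5/8)*(-3) + 6 = -15/8 + 6 = 33/8 ≈ 4.1250)
a(F, Y) = -4 (a(F, Y) = -6 + 2 = -4)
(a(o, j) + r)² = (-4 + 40)² = 36² = 1296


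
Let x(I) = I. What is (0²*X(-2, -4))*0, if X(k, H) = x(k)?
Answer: 0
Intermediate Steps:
X(k, H) = k
(0²*X(-2, -4))*0 = (0²*(-2))*0 = (0*(-2))*0 = 0*0 = 0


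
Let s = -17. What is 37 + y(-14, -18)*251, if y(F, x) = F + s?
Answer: -7744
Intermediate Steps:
y(F, x) = -17 + F (y(F, x) = F - 17 = -17 + F)
37 + y(-14, -18)*251 = 37 + (-17 - 14)*251 = 37 - 31*251 = 37 - 7781 = -7744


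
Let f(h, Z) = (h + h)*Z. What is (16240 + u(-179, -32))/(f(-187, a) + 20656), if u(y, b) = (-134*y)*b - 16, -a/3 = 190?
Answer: -3544/1103 ≈ -3.2131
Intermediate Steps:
a = -570 (a = -3*190 = -570)
u(y, b) = -16 - 134*b*y (u(y, b) = -134*b*y - 16 = -16 - 134*b*y)
f(h, Z) = 2*Z*h (f(h, Z) = (2*h)*Z = 2*Z*h)
(16240 + u(-179, -32))/(f(-187, a) + 20656) = (16240 + (-16 - 134*(-32)*(-179)))/(2*(-570)*(-187) + 20656) = (16240 + (-16 - 767552))/(213180 + 20656) = (16240 - 767568)/233836 = -751328*1/233836 = -3544/1103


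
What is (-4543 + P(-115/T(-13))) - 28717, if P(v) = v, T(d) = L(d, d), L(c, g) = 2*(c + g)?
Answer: -1729405/52 ≈ -33258.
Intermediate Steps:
L(c, g) = 2*c + 2*g
T(d) = 4*d (T(d) = 2*d + 2*d = 4*d)
(-4543 + P(-115/T(-13))) - 28717 = (-4543 - 115/(4*(-13))) - 28717 = (-4543 - 115/(-52)) - 28717 = (-4543 - 115*(-1/52)) - 28717 = (-4543 + 115/52) - 28717 = -236121/52 - 28717 = -1729405/52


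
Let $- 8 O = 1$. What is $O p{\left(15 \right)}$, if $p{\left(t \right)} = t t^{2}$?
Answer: $- \frac{3375}{8} \approx -421.88$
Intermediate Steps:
$O = - \frac{1}{8}$ ($O = \left(- \frac{1}{8}\right) 1 = - \frac{1}{8} \approx -0.125$)
$p{\left(t \right)} = t^{3}$
$O p{\left(15 \right)} = - \frac{15^{3}}{8} = \left(- \frac{1}{8}\right) 3375 = - \frac{3375}{8}$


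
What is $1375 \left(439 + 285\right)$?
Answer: $995500$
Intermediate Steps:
$1375 \left(439 + 285\right) = 1375 \cdot 724 = 995500$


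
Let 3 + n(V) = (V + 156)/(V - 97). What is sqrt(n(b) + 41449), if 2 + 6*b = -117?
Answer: sqrt(20366033129)/701 ≈ 203.58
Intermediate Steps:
b = -119/6 (b = -1/3 + (1/6)*(-117) = -1/3 - 39/2 = -119/6 ≈ -19.833)
n(V) = -3 + (156 + V)/(-97 + V) (n(V) = -3 + (V + 156)/(V - 97) = -3 + (156 + V)/(-97 + V))
sqrt(n(b) + 41449) = sqrt((447 - 2*(-119/6))/(-97 - 119/6) + 41449) = sqrt((447 + 119/3)/(-701/6) + 41449) = sqrt(-6/701*1460/3 + 41449) = sqrt(-2920/701 + 41449) = sqrt(29052829/701) = sqrt(20366033129)/701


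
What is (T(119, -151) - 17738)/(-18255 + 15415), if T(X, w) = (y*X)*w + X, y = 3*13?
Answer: 71841/284 ≈ 252.96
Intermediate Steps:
y = 39
T(X, w) = X + 39*X*w (T(X, w) = (39*X)*w + X = 39*X*w + X = X + 39*X*w)
(T(119, -151) - 17738)/(-18255 + 15415) = (119*(1 + 39*(-151)) - 17738)/(-18255 + 15415) = (119*(1 - 5889) - 17738)/(-2840) = (119*(-5888) - 17738)*(-1/2840) = (-700672 - 17738)*(-1/2840) = -718410*(-1/2840) = 71841/284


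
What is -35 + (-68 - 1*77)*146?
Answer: -21205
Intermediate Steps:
-35 + (-68 - 1*77)*146 = -35 + (-68 - 77)*146 = -35 - 145*146 = -35 - 21170 = -21205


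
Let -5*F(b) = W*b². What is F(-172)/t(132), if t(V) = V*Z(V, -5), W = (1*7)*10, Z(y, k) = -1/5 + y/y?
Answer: -129430/33 ≈ -3922.1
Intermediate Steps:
Z(y, k) = ⅘ (Z(y, k) = -1*⅕ + 1 = -⅕ + 1 = ⅘)
W = 70 (W = 7*10 = 70)
F(b) = -14*b²
t(V) = 4*V/5 (t(V) = V*(⅘) = 4*V/5)
F(-172)/t(132) = (-14*(-172)²)/(((⅘)*132)) = (-14*29584)/(528/5) = -414176*5/528 = -129430/33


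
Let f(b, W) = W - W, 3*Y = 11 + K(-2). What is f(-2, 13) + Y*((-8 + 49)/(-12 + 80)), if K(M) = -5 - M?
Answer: 82/51 ≈ 1.6078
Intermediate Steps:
Y = 8/3 (Y = (11 + (-5 - 1*(-2)))/3 = (11 + (-5 + 2))/3 = (11 - 3)/3 = (⅓)*8 = 8/3 ≈ 2.6667)
f(b, W) = 0
f(-2, 13) + Y*((-8 + 49)/(-12 + 80)) = 0 + 8*((-8 + 49)/(-12 + 80))/3 = 0 + 8*(41/68)/3 = 0 + 8*(41*(1/68))/3 = 0 + (8/3)*(41/68) = 0 + 82/51 = 82/51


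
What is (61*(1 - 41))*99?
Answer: -241560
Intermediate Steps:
(61*(1 - 41))*99 = (61*(-40))*99 = -2440*99 = -241560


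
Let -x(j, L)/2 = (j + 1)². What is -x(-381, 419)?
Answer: 288800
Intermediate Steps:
x(j, L) = -2*(1 + j)² (x(j, L) = -2*(j + 1)² = -2*(1 + j)²)
-x(-381, 419) = -(-2)*(1 - 381)² = -(-2)*(-380)² = -(-2)*144400 = -1*(-288800) = 288800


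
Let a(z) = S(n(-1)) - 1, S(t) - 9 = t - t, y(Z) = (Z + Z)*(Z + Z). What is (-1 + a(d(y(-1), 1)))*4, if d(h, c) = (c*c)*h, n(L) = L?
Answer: 28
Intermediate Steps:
y(Z) = 4*Z² (y(Z) = (2*Z)*(2*Z) = 4*Z²)
S(t) = 9 (S(t) = 9 + (t - t) = 9 + 0 = 9)
d(h, c) = h*c² (d(h, c) = c²*h = h*c²)
a(z) = 8 (a(z) = 9 - 1 = 8)
(-1 + a(d(y(-1), 1)))*4 = (-1 + 8)*4 = 7*4 = 28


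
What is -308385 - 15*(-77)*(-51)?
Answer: -367290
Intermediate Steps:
-308385 - 15*(-77)*(-51) = -308385 + 1155*(-51) = -308385 - 58905 = -367290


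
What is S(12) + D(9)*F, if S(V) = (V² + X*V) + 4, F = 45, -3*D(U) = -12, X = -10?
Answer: 208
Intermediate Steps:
D(U) = 4 (D(U) = -⅓*(-12) = 4)
S(V) = 4 + V² - 10*V (S(V) = (V² - 10*V) + 4 = 4 + V² - 10*V)
S(12) + D(9)*F = (4 + 12² - 10*12) + 4*45 = (4 + 144 - 120) + 180 = 28 + 180 = 208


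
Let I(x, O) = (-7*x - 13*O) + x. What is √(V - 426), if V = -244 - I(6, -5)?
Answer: I*√699 ≈ 26.439*I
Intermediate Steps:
I(x, O) = -13*O - 6*x (I(x, O) = (-13*O - 7*x) + x = -13*O - 6*x)
V = -273 (V = -244 - (-13*(-5) - 6*6) = -244 - (65 - 36) = -244 - 1*29 = -244 - 29 = -273)
√(V - 426) = √(-273 - 426) = √(-699) = I*√699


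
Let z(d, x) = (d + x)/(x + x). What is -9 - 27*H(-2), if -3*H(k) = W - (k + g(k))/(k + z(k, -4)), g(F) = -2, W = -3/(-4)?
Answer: -621/20 ≈ -31.050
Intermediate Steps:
W = ¾ (W = -3*(-¼) = ¾ ≈ 0.75000)
z(d, x) = (d + x)/(2*x) (z(d, x) = (d + x)/((2*x)) = (d + x)*(1/(2*x)) = (d + x)/(2*x))
H(k) = -¼ + (-2 + k)/(3*(½ + 7*k/8)) (H(k) = -(¾ - (k - 2)/(k + (½)*(k - 4)/(-4)))/3 = -(¾ - (-2 + k)/(k + (½)*(-¼)*(-4 + k)))/3 = -(¾ - (-2 + k)/(k + (½ - k/8)))/3 = -(¾ - (-2 + k)/(½ + 7*k/8))/3 = -¼ + (-2 + k)/(3*(½ + 7*k/8)))
-9 - 27*H(-2) = -9 - 9*(-76 + 11*(-2))/(4*(4 + 7*(-2))) = -9 - 9*(-76 - 22)/(4*(4 - 14)) = -9 - 9*(-98)/(4*(-10)) = -9 - 9*(-1)*(-98)/(4*10) = -9 - 27*49/60 = -9 - 441/20 = -621/20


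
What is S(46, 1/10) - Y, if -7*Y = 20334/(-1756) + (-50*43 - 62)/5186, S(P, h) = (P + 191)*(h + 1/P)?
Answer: 49734144419/1832706470 ≈ 27.137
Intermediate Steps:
S(P, h) = (191 + P)*(h + 1/P)
Y = 27334099/15936578 (Y = -(20334/(-1756) + (-50*43 - 62)/5186)/7 = -(20334*(-1/1756) + (-2150 - 62)*(1/5186))/7 = -(-10167/878 - 2212*1/5186)/7 = -(-10167/878 - 1106/2593)/7 = -1/7*(-27334099/2276654) = 27334099/15936578 ≈ 1.7152)
S(46, 1/10) - Y = (1 + 191/10 + 191/46 + 46/10) - 1*27334099/15936578 = (1 + 191*(1/10) + 191*(1/46) + 46*(1/10)) - 27334099/15936578 = (1 + 191/10 + 191/46 + 23/5) - 27334099/15936578 = 3318/115 - 27334099/15936578 = 49734144419/1832706470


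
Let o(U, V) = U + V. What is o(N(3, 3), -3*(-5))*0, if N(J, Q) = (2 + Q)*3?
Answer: 0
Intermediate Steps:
N(J, Q) = 6 + 3*Q
o(N(3, 3), -3*(-5))*0 = ((6 + 3*3) - 3*(-5))*0 = ((6 + 9) + 15)*0 = (15 + 15)*0 = 30*0 = 0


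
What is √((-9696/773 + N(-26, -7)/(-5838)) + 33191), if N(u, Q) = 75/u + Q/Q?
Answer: √2330418817025210847/8380866 ≈ 182.15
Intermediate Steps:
N(u, Q) = 1 + 75/u (N(u, Q) = 75/u + 1 = 1 + 75/u)
√((-9696/773 + N(-26, -7)/(-5838)) + 33191) = √((-9696/773 + ((75 - 26)/(-26))/(-5838)) + 33191) = √((-9696*1/773 - 1/26*49*(-1/5838)) + 33191) = √((-9696/773 - 49/26*(-1/5838)) + 33191) = √((-9696/773 + 7/21684) + 33191) = √(-210242653/16761732 + 33191) = √(556128404159/16761732) = √2330418817025210847/8380866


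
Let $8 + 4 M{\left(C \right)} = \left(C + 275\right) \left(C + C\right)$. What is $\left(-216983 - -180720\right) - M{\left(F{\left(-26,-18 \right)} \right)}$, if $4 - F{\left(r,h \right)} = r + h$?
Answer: $-44013$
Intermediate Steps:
$F{\left(r,h \right)} = 4 - h - r$ ($F{\left(r,h \right)} = 4 - \left(r + h\right) = 4 - \left(h + r\right) = 4 - h - r$)
$M{\left(C \right)} = -2 + \frac{C \left(275 + C\right)}{2}$ ($M{\left(C \right)} = -2 + \frac{\left(C + 275\right) \left(C + C\right)}{4} = -2 + \frac{\left(275 + C\right) 2 C}{4} = -2 + \frac{2 C \left(275 + C\right)}{4} = -2 + \frac{C \left(275 + C\right)}{2}$)
$\left(-216983 - -180720\right) - M{\left(F{\left(-26,-18 \right)} \right)} = \left(-216983 - -180720\right) - \left(-2 + \frac{\left(4 - -18 - -26\right)^{2}}{2} + \frac{275 \left(4 - -18 - -26\right)}{2}\right) = \left(-216983 + 180720\right) - \left(-2 + \frac{\left(4 + 18 + 26\right)^{2}}{2} + \frac{275 \left(4 + 18 + 26\right)}{2}\right) = -36263 - \left(-2 + \frac{48^{2}}{2} + \frac{275}{2} \cdot 48\right) = -36263 - \left(-2 + \frac{1}{2} \cdot 2304 + 6600\right) = -36263 - \left(-2 + 1152 + 6600\right) = -36263 - 7750 = -44013$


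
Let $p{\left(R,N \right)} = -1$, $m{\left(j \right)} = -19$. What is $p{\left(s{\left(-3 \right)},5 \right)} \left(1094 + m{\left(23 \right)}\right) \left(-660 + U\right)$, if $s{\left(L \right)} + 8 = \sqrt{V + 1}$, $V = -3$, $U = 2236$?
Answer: $-1694200$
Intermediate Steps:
$s{\left(L \right)} = -8 + i \sqrt{2}$ ($s{\left(L \right)} = -8 + \sqrt{-3 + 1} = -8 + \sqrt{-2} = -8 + i \sqrt{2}$)
$p{\left(s{\left(-3 \right)},5 \right)} \left(1094 + m{\left(23 \right)}\right) \left(-660 + U\right) = - \left(1094 - 19\right) \left(-660 + 2236\right) = - 1075 \cdot 1576 = \left(-1\right) 1694200 = -1694200$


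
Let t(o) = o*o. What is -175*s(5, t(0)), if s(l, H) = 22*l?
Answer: -19250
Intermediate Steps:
t(o) = o**2
-175*s(5, t(0)) = -3850*5 = -175*110 = -19250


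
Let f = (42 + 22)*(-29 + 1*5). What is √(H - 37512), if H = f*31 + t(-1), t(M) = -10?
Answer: I*√85138 ≈ 291.78*I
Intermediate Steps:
f = -1536 (f = 64*(-29 + 5) = 64*(-24) = -1536)
H = -47626 (H = -1536*31 - 10 = -47616 - 10 = -47626)
√(H - 37512) = √(-47626 - 37512) = √(-85138) = I*√85138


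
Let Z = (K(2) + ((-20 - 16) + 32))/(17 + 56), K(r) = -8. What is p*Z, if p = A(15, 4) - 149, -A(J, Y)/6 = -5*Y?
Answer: 348/73 ≈ 4.7671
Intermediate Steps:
A(J, Y) = 30*Y (A(J, Y) = -(-30)*Y = 30*Y)
Z = -12/73 (Z = (-8 + ((-20 - 16) + 32))/(17 + 56) = (-8 + (-36 + 32))/73 = (-8 - 4)*(1/73) = -12*1/73 = -12/73 ≈ -0.16438)
p = -29 (p = 30*4 - 149 = 120 - 149 = -29)
p*Z = -29*(-12/73) = 348/73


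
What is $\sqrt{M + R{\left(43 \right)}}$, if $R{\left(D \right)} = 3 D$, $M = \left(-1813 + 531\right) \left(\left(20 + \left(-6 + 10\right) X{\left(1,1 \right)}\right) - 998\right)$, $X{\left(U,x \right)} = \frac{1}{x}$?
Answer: $\sqrt{1248797} \approx 1117.5$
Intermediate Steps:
$M = 1248668$ ($M = \left(-1813 + 531\right) \left(\left(20 + \frac{-6 + 10}{1}\right) - 998\right) = - 1282 \left(\left(20 + 4 \cdot 1\right) - 998\right) = - 1282 \left(\left(20 + 4\right) - 998\right) = - 1282 \left(24 - 998\right) = \left(-1282\right) \left(-974\right) = 1248668$)
$\sqrt{M + R{\left(43 \right)}} = \sqrt{1248668 + 3 \cdot 43} = \sqrt{1248668 + 129} = \sqrt{1248797}$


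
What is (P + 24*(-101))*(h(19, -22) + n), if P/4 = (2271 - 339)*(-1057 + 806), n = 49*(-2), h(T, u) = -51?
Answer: 289380648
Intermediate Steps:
n = -98
P = -1939728 (P = 4*((2271 - 339)*(-1057 + 806)) = 4*(1932*(-251)) = 4*(-484932) = -1939728)
(P + 24*(-101))*(h(19, -22) + n) = (-1939728 + 24*(-101))*(-51 - 98) = (-1939728 - 2424)*(-149) = -1942152*(-149) = 289380648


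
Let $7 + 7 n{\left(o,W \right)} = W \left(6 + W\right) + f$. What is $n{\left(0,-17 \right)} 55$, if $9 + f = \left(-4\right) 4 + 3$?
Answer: $\frac{8690}{7} \approx 1241.4$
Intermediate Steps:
$f = -22$ ($f = -9 + \left(\left(-4\right) 4 + 3\right) = -9 + \left(-16 + 3\right) = -9 - 13 = -22$)
$n{\left(o,W \right)} = - \frac{29}{7} + \frac{W \left(6 + W\right)}{7}$ ($n{\left(o,W \right)} = -1 + \frac{W \left(6 + W\right) - 22}{7} = -1 + \frac{-22 + W \left(6 + W\right)}{7} = -1 + \left(- \frac{22}{7} + \frac{W \left(6 + W\right)}{7}\right) = - \frac{29}{7} + \frac{W \left(6 + W\right)}{7}$)
$n{\left(0,-17 \right)} 55 = \left(- \frac{29}{7} + \frac{\left(-17\right)^{2}}{7} + \frac{6}{7} \left(-17\right)\right) 55 = \left(- \frac{29}{7} + \frac{1}{7} \cdot 289 - \frac{102}{7}\right) 55 = \left(- \frac{29}{7} + \frac{289}{7} - \frac{102}{7}\right) 55 = \frac{158}{7} \cdot 55 = \frac{8690}{7}$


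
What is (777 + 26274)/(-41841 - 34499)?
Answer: -27051/76340 ≈ -0.35435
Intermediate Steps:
(777 + 26274)/(-41841 - 34499) = 27051/(-76340) = 27051*(-1/76340) = -27051/76340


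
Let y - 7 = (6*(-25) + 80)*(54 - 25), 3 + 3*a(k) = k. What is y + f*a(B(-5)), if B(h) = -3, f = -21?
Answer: -1981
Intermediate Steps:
a(k) = -1 + k/3
y = -2023 (y = 7 + (6*(-25) + 80)*(54 - 25) = 7 + (-150 + 80)*29 = 7 - 70*29 = 7 - 2030 = -2023)
y + f*a(B(-5)) = -2023 - 21*(-1 + (1/3)*(-3)) = -2023 - 21*(-1 - 1) = -2023 - 21*(-2) = -2023 + 42 = -1981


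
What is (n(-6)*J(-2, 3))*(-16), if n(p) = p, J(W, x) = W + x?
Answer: 96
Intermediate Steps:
(n(-6)*J(-2, 3))*(-16) = -6*(-2 + 3)*(-16) = -6*1*(-16) = -6*(-16) = 96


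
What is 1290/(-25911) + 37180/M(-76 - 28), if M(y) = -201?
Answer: -35690010/192893 ≈ -185.02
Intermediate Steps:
1290/(-25911) + 37180/M(-76 - 28) = 1290/(-25911) + 37180/(-201) = 1290*(-1/25911) + 37180*(-1/201) = -430/8637 - 37180/201 = -35690010/192893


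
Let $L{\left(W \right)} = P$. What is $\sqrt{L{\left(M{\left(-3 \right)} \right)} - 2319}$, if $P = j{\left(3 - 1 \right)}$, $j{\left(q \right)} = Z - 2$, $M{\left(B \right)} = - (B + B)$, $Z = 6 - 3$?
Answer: $i \sqrt{2318} \approx 48.146 i$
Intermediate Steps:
$Z = 3$ ($Z = 6 - 3 = 3$)
$M{\left(B \right)} = - 2 B$
$j{\left(q \right)} = 1$ ($j{\left(q \right)} = 3 - 2 = 1$)
$P = 1$
$L{\left(W \right)} = 1$
$\sqrt{L{\left(M{\left(-3 \right)} \right)} - 2319} = \sqrt{1 - 2319} = \sqrt{-2318} = i \sqrt{2318}$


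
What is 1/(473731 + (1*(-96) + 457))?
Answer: 1/474092 ≈ 2.1093e-6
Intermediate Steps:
1/(473731 + (1*(-96) + 457)) = 1/(473731 + (-96 + 457)) = 1/(473731 + 361) = 1/474092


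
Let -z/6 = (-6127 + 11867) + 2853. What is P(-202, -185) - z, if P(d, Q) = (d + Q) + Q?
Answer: 50986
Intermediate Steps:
P(d, Q) = d + 2*Q (P(d, Q) = (Q + d) + Q = d + 2*Q)
z = -51558 (z = -6*((-6127 + 11867) + 2853) = -6*(5740 + 2853) = -6*8593 = -51558)
P(-202, -185) - z = (-202 + 2*(-185)) - 1*(-51558) = (-202 - 370) + 51558 = -572 + 51558 = 50986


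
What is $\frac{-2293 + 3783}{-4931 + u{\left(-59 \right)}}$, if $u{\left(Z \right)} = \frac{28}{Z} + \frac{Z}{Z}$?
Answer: $- \frac{43955}{145449} \approx -0.3022$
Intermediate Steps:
$u{\left(Z \right)} = 1 + \frac{28}{Z}$ ($u{\left(Z \right)} = \frac{28}{Z} + 1 = 1 + \frac{28}{Z}$)
$\frac{-2293 + 3783}{-4931 + u{\left(-59 \right)}} = \frac{-2293 + 3783}{-4931 + \frac{28 - 59}{-59}} = \frac{1490}{-4931 - - \frac{31}{59}} = \frac{1490}{-4931 + \frac{31}{59}} = \frac{1490}{- \frac{290898}{59}} = 1490 \left(- \frac{59}{290898}\right) = - \frac{43955}{145449}$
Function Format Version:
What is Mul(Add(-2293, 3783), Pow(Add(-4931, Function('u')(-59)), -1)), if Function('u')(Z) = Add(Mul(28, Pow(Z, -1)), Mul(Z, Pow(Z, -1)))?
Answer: Rational(-43955, 145449) ≈ -0.30220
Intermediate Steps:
Function('u')(Z) = Add(1, Mul(28, Pow(Z, -1))) (Function('u')(Z) = Add(Mul(28, Pow(Z, -1)), 1) = Add(1, Mul(28, Pow(Z, -1))))
Mul(Add(-2293, 3783), Pow(Add(-4931, Function('u')(-59)), -1)) = Mul(Add(-2293, 3783), Pow(Add(-4931, Mul(Pow(-59, -1), Add(28, -59))), -1)) = Mul(1490, Pow(Add(-4931, Mul(Rational(-1, 59), -31)), -1)) = Mul(1490, Pow(Add(-4931, Rational(31, 59)), -1)) = Mul(1490, Pow(Rational(-290898, 59), -1)) = Mul(1490, Rational(-59, 290898)) = Rational(-43955, 145449)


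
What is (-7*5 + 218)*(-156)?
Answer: -28548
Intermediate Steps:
(-7*5 + 218)*(-156) = (-35 + 218)*(-156) = 183*(-156) = -28548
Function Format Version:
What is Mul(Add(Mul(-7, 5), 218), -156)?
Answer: -28548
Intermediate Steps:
Mul(Add(Mul(-7, 5), 218), -156) = Mul(Add(-35, 218), -156) = Mul(183, -156) = -28548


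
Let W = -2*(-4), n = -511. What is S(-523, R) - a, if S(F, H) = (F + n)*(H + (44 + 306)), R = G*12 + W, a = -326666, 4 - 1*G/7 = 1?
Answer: -304074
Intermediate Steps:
G = 21 (G = 28 - 7*1 = 28 - 7 = 21)
W = 8
R = 260 (R = 21*12 + 8 = 252 + 8 = 260)
S(F, H) = (-511 + F)*(350 + H) (S(F, H) = (F - 511)*(H + (44 + 306)) = (-511 + F)*(H + 350) = (-511 + F)*(350 + H))
S(-523, R) - a = (-178850 - 511*260 + 350*(-523) - 523*260) - 1*(-326666) = (-178850 - 132860 - 183050 - 135980) + 326666 = -630740 + 326666 = -304074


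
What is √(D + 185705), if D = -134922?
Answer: √50783 ≈ 225.35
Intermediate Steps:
√(D + 185705) = √(-134922 + 185705) = √50783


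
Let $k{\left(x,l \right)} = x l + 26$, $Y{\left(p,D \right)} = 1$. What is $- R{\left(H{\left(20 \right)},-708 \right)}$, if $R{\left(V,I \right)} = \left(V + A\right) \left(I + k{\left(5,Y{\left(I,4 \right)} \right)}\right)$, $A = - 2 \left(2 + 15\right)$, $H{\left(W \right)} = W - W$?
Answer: $-23018$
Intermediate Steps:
$k{\left(x,l \right)} = 26 + l x$ ($k{\left(x,l \right)} = l x + 26 = 26 + l x$)
$H{\left(W \right)} = 0$
$A = -34$ ($A = \left(-2\right) 17 = -34$)
$R{\left(V,I \right)} = \left(-34 + V\right) \left(31 + I\right)$ ($R{\left(V,I \right)} = \left(V - 34\right) \left(I + \left(26 + 1 \cdot 5\right)\right) = \left(-34 + V\right) \left(I + \left(26 + 5\right)\right) = \left(-34 + V\right) \left(I + 31\right) = \left(-34 + V\right) \left(31 + I\right)$)
$- R{\left(H{\left(20 \right)},-708 \right)} = - (-1054 - -24072 + 31 \cdot 0 - 0) = - (-1054 + 24072 + 0 + 0) = \left(-1\right) 23018 = -23018$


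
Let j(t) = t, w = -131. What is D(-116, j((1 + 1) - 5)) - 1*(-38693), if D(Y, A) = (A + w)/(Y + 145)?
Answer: 1121963/29 ≈ 38688.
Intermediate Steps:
D(Y, A) = (-131 + A)/(145 + Y) (D(Y, A) = (A - 131)/(Y + 145) = (-131 + A)/(145 + Y))
D(-116, j((1 + 1) - 5)) - 1*(-38693) = (-131 + ((1 + 1) - 5))/(145 - 116) - 1*(-38693) = (-131 + (2 - 5))/29 + 38693 = (-131 - 3)/29 + 38693 = (1/29)*(-134) + 38693 = -134/29 + 38693 = 1121963/29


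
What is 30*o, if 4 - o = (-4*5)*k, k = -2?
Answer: -1080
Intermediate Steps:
o = -36 (o = 4 - (-4*5)*(-2) = 4 - (-20)*(-2) = 4 - 1*40 = 4 - 40 = -36)
30*o = 30*(-36) = -1080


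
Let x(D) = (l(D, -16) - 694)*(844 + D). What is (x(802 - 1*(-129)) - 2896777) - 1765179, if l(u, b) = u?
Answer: -4241281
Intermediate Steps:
x(D) = (-694 + D)*(844 + D) (x(D) = (D - 694)*(844 + D) = (-694 + D)*(844 + D))
(x(802 - 1*(-129)) - 2896777) - 1765179 = ((-585736 + (802 - 1*(-129))² + 150*(802 - 1*(-129))) - 2896777) - 1765179 = ((-585736 + (802 + 129)² + 150*(802 + 129)) - 2896777) - 1765179 = ((-585736 + 931² + 150*931) - 2896777) - 1765179 = ((-585736 + 866761 + 139650) - 2896777) - 1765179 = (420675 - 2896777) - 1765179 = -2476102 - 1765179 = -4241281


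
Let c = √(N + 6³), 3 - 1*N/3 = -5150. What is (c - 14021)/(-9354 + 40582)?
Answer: -14021/31228 + 5*√627/31228 ≈ -0.44498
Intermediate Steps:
N = 15459 (N = 9 - 3*(-5150) = 9 + 15450 = 15459)
c = 5*√627 (c = √(15459 + 6³) = √(15459 + 216) = √15675 = 5*√627 ≈ 125.20)
(c - 14021)/(-9354 + 40582) = (5*√627 - 14021)/(-9354 + 40582) = (-14021 + 5*√627)/31228 = (-14021 + 5*√627)*(1/31228) = -14021/31228 + 5*√627/31228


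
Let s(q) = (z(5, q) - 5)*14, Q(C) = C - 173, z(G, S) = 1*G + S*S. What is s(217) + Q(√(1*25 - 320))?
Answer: 659073 + I*√295 ≈ 6.5907e+5 + 17.176*I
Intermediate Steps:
z(G, S) = G + S²
Q(C) = -173 + C
s(q) = 14*q² (s(q) = ((5 + q²) - 5)*14 = q²*14 = 14*q²)
s(217) + Q(√(1*25 - 320)) = 14*217² + (-173 + √(1*25 - 320)) = 14*47089 + (-173 + √(25 - 320)) = 659246 + (-173 + √(-295)) = 659246 + (-173 + I*√295) = 659073 + I*√295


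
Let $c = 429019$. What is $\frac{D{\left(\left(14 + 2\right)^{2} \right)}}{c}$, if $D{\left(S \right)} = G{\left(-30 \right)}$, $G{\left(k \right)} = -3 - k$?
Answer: $\frac{27}{429019} \approx 6.2934 \cdot 10^{-5}$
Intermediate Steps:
$D{\left(S \right)} = 27$ ($D{\left(S \right)} = -3 - -30 = -3 + 30 = 27$)
$\frac{D{\left(\left(14 + 2\right)^{2} \right)}}{c} = \frac{27}{429019}$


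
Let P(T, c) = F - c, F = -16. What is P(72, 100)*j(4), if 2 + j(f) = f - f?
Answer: 232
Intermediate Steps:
P(T, c) = -16 - c
j(f) = -2 (j(f) = -2 + (f - f) = -2 + 0 = -2)
P(72, 100)*j(4) = (-16 - 1*100)*(-2) = (-16 - 100)*(-2) = -116*(-2) = 232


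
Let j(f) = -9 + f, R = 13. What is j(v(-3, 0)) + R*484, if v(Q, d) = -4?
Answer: 6279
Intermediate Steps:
j(v(-3, 0)) + R*484 = (-9 - 4) + 13*484 = -13 + 6292 = 6279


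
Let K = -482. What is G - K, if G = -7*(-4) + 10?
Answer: 520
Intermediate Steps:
G = 38 (G = 28 + 10 = 38)
G - K = 38 - 1*(-482) = 38 + 482 = 520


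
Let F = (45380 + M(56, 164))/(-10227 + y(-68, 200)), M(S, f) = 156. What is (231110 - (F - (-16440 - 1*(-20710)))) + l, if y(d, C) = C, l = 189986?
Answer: 4265190418/10027 ≈ 4.2537e+5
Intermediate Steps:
F = -45536/10027 (F = (45380 + 156)/(-10227 + 200) = 45536/(-10027) = 45536*(-1/10027) = -45536/10027 ≈ -4.5413)
(231110 - (F - (-16440 - 1*(-20710)))) + l = (231110 - (-45536/10027 - (-16440 - 1*(-20710)))) + 189986 = (231110 - (-45536/10027 - (-16440 + 20710))) + 189986 = (231110 - (-45536/10027 - 1*4270)) + 189986 = (231110 - (-45536/10027 - 4270)) + 189986 = (231110 - 1*(-42860826/10027)) + 189986 = (231110 + 42860826/10027) + 189986 = 2360200796/10027 + 189986 = 4265190418/10027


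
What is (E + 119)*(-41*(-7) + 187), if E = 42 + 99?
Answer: 123240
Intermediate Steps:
E = 141
(E + 119)*(-41*(-7) + 187) = (141 + 119)*(-41*(-7) + 187) = 260*(287 + 187) = 260*474 = 123240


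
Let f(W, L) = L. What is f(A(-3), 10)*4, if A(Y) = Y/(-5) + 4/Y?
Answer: 40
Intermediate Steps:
A(Y) = 4/Y - Y/5 (A(Y) = Y*(-1/5) + 4/Y = -Y/5 + 4/Y = 4/Y - Y/5)
f(A(-3), 10)*4 = 10*4 = 40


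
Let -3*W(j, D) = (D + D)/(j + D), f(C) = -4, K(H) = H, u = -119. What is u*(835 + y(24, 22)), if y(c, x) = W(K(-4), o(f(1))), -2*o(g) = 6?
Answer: -99331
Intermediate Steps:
o(g) = -3 (o(g) = -½*6 = -3)
W(j, D) = -2*D/(3*(D + j)) (W(j, D) = -(D + D)/(3*(j + D)) = -2*D/(3*(D + j)))
y(c, x) = -2/7 (y(c, x) = -2*(-3)/(3*(-3) + 3*(-4)) = -2*(-3)/(-9 - 12) = -2*(-3)/(-21) = -2*(-3)*(-1/21) = -2/7)
u*(835 + y(24, 22)) = -119*(835 - 2/7) = -119*5843/7 = -99331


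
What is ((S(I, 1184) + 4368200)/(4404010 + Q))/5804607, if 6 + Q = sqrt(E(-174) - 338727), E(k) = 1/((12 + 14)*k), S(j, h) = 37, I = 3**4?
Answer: 29010501697189584/169773374055718087940377 - 2912158*I*sqrt(1733145473319)/169773374055718087940377 ≈ 1.7088e-7 - 2.2582e-11*I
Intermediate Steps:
I = 81
E(k) = 1/(26*k)
Q = -6 + I*sqrt(1733145473319)/2262 (Q = -6 + sqrt((1/26)/(-174) - 338727) = -6 + sqrt((1/26)*(-1/174) - 338727) = -6 + sqrt(-1/4524 - 338727) = -6 + sqrt(-1532400949/4524) = -6 + I*sqrt(1733145473319)/2262 ≈ -6.0 + 582.0*I)
((S(I, 1184) + 4368200)/(4404010 + Q))/5804607 = ((37 + 4368200)/(4404010 + (-6 + I*sqrt(1733145473319)/2262)))/5804607 = (4368237/(4404004 + I*sqrt(1733145473319)/2262))*(1/5804607) = 1456079/(1934869*(4404004 + I*sqrt(1733145473319)/2262))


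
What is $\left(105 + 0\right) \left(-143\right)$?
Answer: $-15015$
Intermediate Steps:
$\left(105 + 0\right) \left(-143\right) = 105 \left(-143\right) = -15015$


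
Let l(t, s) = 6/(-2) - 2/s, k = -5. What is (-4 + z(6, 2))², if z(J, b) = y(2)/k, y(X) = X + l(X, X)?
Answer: 324/25 ≈ 12.960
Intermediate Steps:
l(t, s) = -3 - 2/s (l(t, s) = 6*(-½) - 2/s = -3 - 2/s)
y(X) = -3 + X - 2/X (y(X) = X + (-3 - 2/X) = -3 + X - 2/X)
z(J, b) = ⅖ (z(J, b) = (-3 + 2 - 2/2)/(-5) = (-3 + 2 - 2*½)*(-⅕) = (-3 + 2 - 1)*(-⅕) = -2*(-⅕) = ⅖)
(-4 + z(6, 2))² = (-4 + ⅖)² = (-18/5)² = 324/25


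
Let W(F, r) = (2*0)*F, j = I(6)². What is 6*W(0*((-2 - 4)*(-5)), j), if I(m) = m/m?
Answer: 0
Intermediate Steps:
I(m) = 1
j = 1 (j = 1² = 1)
W(F, r) = 0 (W(F, r) = 0*F = 0)
6*W(0*((-2 - 4)*(-5)), j) = 6*0 = 0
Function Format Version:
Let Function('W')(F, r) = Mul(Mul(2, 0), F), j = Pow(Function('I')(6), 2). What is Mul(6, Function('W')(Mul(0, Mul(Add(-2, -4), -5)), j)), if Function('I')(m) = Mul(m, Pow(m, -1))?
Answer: 0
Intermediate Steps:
Function('I')(m) = 1
j = 1 (j = Pow(1, 2) = 1)
Function('W')(F, r) = 0 (Function('W')(F, r) = Mul(0, F) = 0)
Mul(6, Function('W')(Mul(0, Mul(Add(-2, -4), -5)), j)) = Mul(6, 0) = 0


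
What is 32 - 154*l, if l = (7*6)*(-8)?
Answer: 51776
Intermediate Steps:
l = -336 (l = 42*(-8) = -336)
32 - 154*l = 32 - 154*(-336) = 32 + 51744 = 51776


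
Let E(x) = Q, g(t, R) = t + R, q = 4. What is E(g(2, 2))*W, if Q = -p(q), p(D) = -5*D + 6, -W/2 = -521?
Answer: 14588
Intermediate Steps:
g(t, R) = R + t
W = 1042 (W = -2*(-521) = 1042)
p(D) = 6 - 5*D
Q = 14 (Q = -(6 - 5*4) = -(6 - 20) = -1*(-14) = 14)
E(x) = 14
E(g(2, 2))*W = 14*1042 = 14588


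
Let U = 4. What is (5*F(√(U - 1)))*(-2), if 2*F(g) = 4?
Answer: -20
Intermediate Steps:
F(g) = 2 (F(g) = (½)*4 = 2)
(5*F(√(U - 1)))*(-2) = (5*2)*(-2) = 10*(-2) = -20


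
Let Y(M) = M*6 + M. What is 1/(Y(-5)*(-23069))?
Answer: 1/807415 ≈ 1.2385e-6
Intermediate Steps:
Y(M) = 7*M (Y(M) = 6*M + M = 7*M)
1/(Y(-5)*(-23069)) = 1/((7*(-5))*(-23069)) = 1/(-35*(-23069)) = 1/807415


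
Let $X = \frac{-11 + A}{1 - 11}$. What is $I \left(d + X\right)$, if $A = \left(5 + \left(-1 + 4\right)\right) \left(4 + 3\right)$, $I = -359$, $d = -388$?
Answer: $\frac{281815}{2} \approx 1.4091 \cdot 10^{5}$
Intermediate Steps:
$A = 56$ ($A = \left(5 + 3\right) 7 = 8 \cdot 7 = 56$)
$X = - \frac{9}{2}$ ($X = \frac{-11 + 56}{1 - 11} = \frac{1}{-10} \cdot 45 = \left(- \frac{1}{10}\right) 45 = - \frac{9}{2} \approx -4.5$)
$I \left(d + X\right) = - 359 \left(-388 - \frac{9}{2}\right) = \left(-359\right) \left(- \frac{785}{2}\right) = \frac{281815}{2}$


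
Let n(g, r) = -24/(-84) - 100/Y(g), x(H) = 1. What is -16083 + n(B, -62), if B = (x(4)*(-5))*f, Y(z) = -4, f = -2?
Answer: -112404/7 ≈ -16058.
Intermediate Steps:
B = 10 (B = (1*(-5))*(-2) = -5*(-2) = 10)
n(g, r) = 177/7 (n(g, r) = -24/(-84) - 100/(-4) = -24*(-1/84) - 100*(-¼) = 2/7 + 25 = 177/7)
-16083 + n(B, -62) = -16083 + 177/7 = -112404/7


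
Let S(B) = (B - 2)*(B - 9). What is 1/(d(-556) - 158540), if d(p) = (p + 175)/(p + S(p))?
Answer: -314714/49894757941 ≈ -6.3076e-6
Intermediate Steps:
S(B) = (-9 + B)*(-2 + B) (S(B) = (-2 + B)*(-9 + B) = (-9 + B)*(-2 + B))
d(p) = (175 + p)/(18 + p² - 10*p) (d(p) = (p + 175)/(p + (18 + p² - 11*p)) = (175 + p)/(18 + p² - 10*p))
1/(d(-556) - 158540) = 1/((175 - 556)/(18 + (-556)² - 10*(-556)) - 158540) = 1/(-381/(18 + 309136 + 5560) - 158540) = 1/(-381/314714 - 158540) = 1/(-49894757941/314714) = -314714/49894757941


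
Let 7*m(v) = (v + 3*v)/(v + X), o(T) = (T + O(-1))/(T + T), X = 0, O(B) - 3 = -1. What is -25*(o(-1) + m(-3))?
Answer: -25/14 ≈ -1.7857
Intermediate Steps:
O(B) = 2 (O(B) = 3 - 1 = 2)
o(T) = (2 + T)/(2*T) (o(T) = (T + 2)/(T + T) = (2 + T)/((2*T)) = (2 + T)*(1/(2*T)) = (2 + T)/(2*T))
m(v) = 4/7 (m(v) = ((v + 3*v)/(v + 0))/7 = ((4*v)/v)/7 = (⅐)*4 = 4/7)
-25*(o(-1) + m(-3)) = -25*((½)*(2 - 1)/(-1) + 4/7) = -25*((½)*(-1)*1 + 4/7) = -25*(-½ + 4/7) = -25*1/14 = -25/14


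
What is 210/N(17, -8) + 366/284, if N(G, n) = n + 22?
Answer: 2313/142 ≈ 16.289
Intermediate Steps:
N(G, n) = 22 + n
210/N(17, -8) + 366/284 = 210/(22 - 8) + 366/284 = 210/14 + 366*(1/284) = 210*(1/14) + 183/142 = 15 + 183/142 = 2313/142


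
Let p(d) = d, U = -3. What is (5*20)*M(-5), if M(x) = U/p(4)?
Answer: -75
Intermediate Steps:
M(x) = -¾ (M(x) = -3/4 = -3*¼ = -¾)
(5*20)*M(-5) = (5*20)*(-¾) = 100*(-¾) = -75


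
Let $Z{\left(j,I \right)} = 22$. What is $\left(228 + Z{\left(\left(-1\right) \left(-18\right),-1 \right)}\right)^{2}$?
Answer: $62500$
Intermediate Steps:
$\left(228 + Z{\left(\left(-1\right) \left(-18\right),-1 \right)}\right)^{2} = \left(228 + 22\right)^{2} = 250^{2} = 62500$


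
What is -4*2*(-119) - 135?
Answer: 817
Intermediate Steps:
-4*2*(-119) - 135 = -8*(-119) - 135 = 952 - 135 = 817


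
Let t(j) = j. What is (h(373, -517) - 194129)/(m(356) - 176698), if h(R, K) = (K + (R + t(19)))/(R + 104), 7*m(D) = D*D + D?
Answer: 46299829/37812267 ≈ 1.2245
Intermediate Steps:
m(D) = D/7 + D²/7 (m(D) = (D*D + D)/7 = (D² + D)/7 = (D + D²)/7 = D/7 + D²/7)
h(R, K) = (19 + K + R)/(104 + R) (h(R, K) = (K + (R + 19))/(R + 104) = (K + (19 + R))/(104 + R) = (19 + K + R)/(104 + R))
(h(373, -517) - 194129)/(m(356) - 176698) = ((19 - 517 + 373)/(104 + 373) - 194129)/((⅐)*356*(1 + 356) - 176698) = (-125/477 - 194129)/((⅐)*356*357 - 176698) = ((1/477)*(-125) - 194129)/(18156 - 176698) = (-125/477 - 194129)/(-158542) = -92599658/477*(-1/158542) = 46299829/37812267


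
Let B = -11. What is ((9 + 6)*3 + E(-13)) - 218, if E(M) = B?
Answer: -184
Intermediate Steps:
E(M) = -11
((9 + 6)*3 + E(-13)) - 218 = ((9 + 6)*3 - 11) - 218 = (15*3 - 11) - 218 = (45 - 11) - 218 = 34 - 218 = -184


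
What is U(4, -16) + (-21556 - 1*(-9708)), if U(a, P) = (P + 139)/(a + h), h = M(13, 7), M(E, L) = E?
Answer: -201293/17 ≈ -11841.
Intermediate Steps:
h = 13
U(a, P) = (139 + P)/(13 + a) (U(a, P) = (P + 139)/(a + 13) = (139 + P)/(13 + a))
U(4, -16) + (-21556 - 1*(-9708)) = (139 - 16)/(13 + 4) + (-21556 - 1*(-9708)) = 123/17 + (-21556 + 9708) = (1/17)*123 - 11848 = 123/17 - 11848 = -201293/17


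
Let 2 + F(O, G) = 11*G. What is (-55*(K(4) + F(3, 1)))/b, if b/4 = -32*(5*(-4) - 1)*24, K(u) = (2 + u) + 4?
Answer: -1045/64512 ≈ -0.016199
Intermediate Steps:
F(O, G) = -2 + 11*G
K(u) = 6 + u
b = 64512 (b = 4*(-32*(5*(-4) - 1)*24) = 4*(-32*(-20 - 1)*24) = 4*(-32*(-21)*24) = 4*(672*24) = 4*16128 = 64512)
(-55*(K(4) + F(3, 1)))/b = -55*((6 + 4) + (-2 + 11*1))/64512 = -55*(10 + (-2 + 11))*(1/64512) = -55*(10 + 9)*(1/64512) = -55*19*(1/64512) = -1045*1/64512 = -1045/64512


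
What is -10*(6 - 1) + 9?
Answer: -41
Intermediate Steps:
-10*(6 - 1) + 9 = -10*5 + 9 = -50 + 9 = -41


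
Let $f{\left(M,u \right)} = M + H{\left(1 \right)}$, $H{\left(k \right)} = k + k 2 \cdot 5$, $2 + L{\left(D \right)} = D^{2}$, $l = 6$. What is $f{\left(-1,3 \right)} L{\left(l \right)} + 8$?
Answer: $348$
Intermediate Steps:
$L{\left(D \right)} = -2 + D^{2}$
$H{\left(k \right)} = 11 k$ ($H{\left(k \right)} = k + k 10 = k + 10 k = 11 k$)
$f{\left(M,u \right)} = 11 + M$ ($f{\left(M,u \right)} = M + 11 \cdot 1 = M + 11 = 11 + M$)
$f{\left(-1,3 \right)} L{\left(l \right)} + 8 = \left(11 - 1\right) \left(-2 + 6^{2}\right) + 8 = 10 \left(-2 + 36\right) + 8 = 10 \cdot 34 + 8 = 340 + 8 = 348$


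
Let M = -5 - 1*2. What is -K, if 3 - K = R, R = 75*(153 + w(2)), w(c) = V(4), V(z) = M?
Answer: 10947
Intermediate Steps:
M = -7 (M = -5 - 2 = -7)
V(z) = -7
w(c) = -7
R = 10950 (R = 75*(153 - 7) = 75*146 = 10950)
K = -10947 (K = 3 - 1*10950 = 3 - 10950 = -10947)
-K = -1*(-10947) = 10947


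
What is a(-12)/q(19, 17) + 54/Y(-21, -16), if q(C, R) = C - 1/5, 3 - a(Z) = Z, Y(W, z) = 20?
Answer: 822/235 ≈ 3.4979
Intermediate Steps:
a(Z) = 3 - Z
q(C, R) = -⅕ + C (q(C, R) = C - 1*⅕ = C - ⅕ = -⅕ + C)
a(-12)/q(19, 17) + 54/Y(-21, -16) = (3 - 1*(-12))/(-⅕ + 19) + 54/20 = (3 + 12)/(94/5) + 54*(1/20) = 15*(5/94) + 27/10 = 75/94 + 27/10 = 822/235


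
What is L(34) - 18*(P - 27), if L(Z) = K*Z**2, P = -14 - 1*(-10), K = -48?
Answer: -54930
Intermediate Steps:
P = -4 (P = -14 + 10 = -4)
L(Z) = -48*Z**2
L(34) - 18*(P - 27) = -48*34**2 - 18*(-4 - 27) = -48*1156 - 18*(-31) = -55488 - 1*(-558) = -55488 + 558 = -54930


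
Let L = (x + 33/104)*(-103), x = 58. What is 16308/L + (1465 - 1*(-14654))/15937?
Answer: -16960203279/9955764215 ≈ -1.7036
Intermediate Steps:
L = -624695/104 (L = (58 + 33/104)*(-103) = (6065/104)*(-103) = -624695/104 ≈ -6006.7)
16308/L + (1465 - 1*(-14654))/15937 = 16308/(-624695/104) + (1465 - 1*(-14654))/15937 = 16308*(-104/624695) + (1465 + 14654)*(1/15937) = -1696032/624695 + 16119*(1/15937) = -1696032/624695 + 16119/15937 = -16960203279/9955764215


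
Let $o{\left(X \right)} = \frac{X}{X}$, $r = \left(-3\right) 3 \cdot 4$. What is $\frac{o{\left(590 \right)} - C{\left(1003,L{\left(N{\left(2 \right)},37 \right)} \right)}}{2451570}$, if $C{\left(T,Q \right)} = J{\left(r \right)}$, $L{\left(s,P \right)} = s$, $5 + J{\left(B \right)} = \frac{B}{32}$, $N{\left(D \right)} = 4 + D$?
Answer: $\frac{1}{344080} \approx 2.9063 \cdot 10^{-6}$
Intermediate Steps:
$r = -36$ ($r = \left(-9\right) 4 = -36$)
$o{\left(X \right)} = 1$
$J{\left(B \right)} = -5 + \frac{B}{32}$
$C{\left(T,Q \right)} = - \frac{49}{8}$ ($C{\left(T,Q \right)} = -5 + \frac{1}{32} \left(-36\right) = -5 - \frac{9}{8} = - \frac{49}{8}$)
$\frac{o{\left(590 \right)} - C{\left(1003,L{\left(N{\left(2 \right)},37 \right)} \right)}}{2451570} = \frac{1 - - \frac{49}{8}}{2451570} = \left(1 + \frac{49}{8}\right) \frac{1}{2451570} = \frac{57}{8} \cdot \frac{1}{2451570} = \frac{1}{344080}$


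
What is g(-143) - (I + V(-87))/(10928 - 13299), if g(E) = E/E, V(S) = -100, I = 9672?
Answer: 11943/2371 ≈ 5.0371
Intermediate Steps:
g(E) = 1
g(-143) - (I + V(-87))/(10928 - 13299) = 1 - (9672 - 100)/(10928 - 13299) = 1 - 9572/(-2371) = 1 - 9572*(-1)/2371 = 1 - 1*(-9572/2371) = 1 + 9572/2371 = 11943/2371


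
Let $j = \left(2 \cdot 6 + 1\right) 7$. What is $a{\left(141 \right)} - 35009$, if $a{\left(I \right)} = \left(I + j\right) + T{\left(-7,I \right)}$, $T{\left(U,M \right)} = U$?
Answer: $-34784$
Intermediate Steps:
$j = 91$ ($j = \left(12 + 1\right) 7 = 13 \cdot 7 = 91$)
$a{\left(I \right)} = 84 + I$ ($a{\left(I \right)} = \left(I + 91\right) - 7 = \left(91 + I\right) - 7 = 84 + I$)
$a{\left(141 \right)} - 35009 = \left(84 + 141\right) - 35009 = 225 - 35009 = -34784$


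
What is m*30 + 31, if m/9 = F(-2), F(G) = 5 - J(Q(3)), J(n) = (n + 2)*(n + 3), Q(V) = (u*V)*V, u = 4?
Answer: -398759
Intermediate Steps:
Q(V) = 4*V² (Q(V) = (4*V)*V = 4*V²)
J(n) = (2 + n)*(3 + n)
F(G) = -1477 (F(G) = 5 - (6 + (4*3²)² + 5*(4*3²)) = 5 - (6 + (4*9)² + 5*(4*9)) = 5 - (6 + 36² + 5*36) = 5 - (6 + 1296 + 180) = 5 - 1*1482 = 5 - 1482 = -1477)
m = -13293 (m = 9*(-1477) = -13293)
m*30 + 31 = -13293*30 + 31 = -398790 + 31 = -398759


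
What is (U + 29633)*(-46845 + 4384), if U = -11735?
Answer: -759966978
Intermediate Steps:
(U + 29633)*(-46845 + 4384) = (-11735 + 29633)*(-46845 + 4384) = 17898*(-42461) = -759966978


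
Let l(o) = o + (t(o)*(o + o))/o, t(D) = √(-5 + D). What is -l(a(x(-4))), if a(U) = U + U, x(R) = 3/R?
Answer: 3/2 - I*√26 ≈ 1.5 - 5.099*I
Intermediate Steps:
a(U) = 2*U
l(o) = o + 2*√(-5 + o) (l(o) = o + (√(-5 + o)*(o + o))/o = o + (√(-5 + o)*(2*o))/o = o + (2*o*√(-5 + o))/o = o + 2*√(-5 + o))
-l(a(x(-4))) = -(2*(3/(-4)) + 2*√(-5 + 2*(3/(-4)))) = -(2*(3*(-¼)) + 2*√(-5 + 2*(3*(-¼)))) = -(2*(-¾) + 2*√(-5 + 2*(-¾))) = -(-3/2 + 2*√(-5 - 3/2)) = -(-3/2 + 2*√(-13/2)) = -(-3/2 + 2*(I*√26/2)) = -(-3/2 + I*√26) = 3/2 - I*√26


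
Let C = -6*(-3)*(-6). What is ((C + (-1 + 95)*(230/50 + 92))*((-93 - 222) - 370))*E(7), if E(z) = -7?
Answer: 43022658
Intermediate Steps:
C = -108 (C = 18*(-6) = -108)
((C + (-1 + 95)*(230/50 + 92))*((-93 - 222) - 370))*E(7) = ((-108 + (-1 + 95)*(230/50 + 92))*((-93 - 222) - 370))*(-7) = ((-108 + 94*(230*(1/50) + 92))*(-315 - 370))*(-7) = ((-108 + 94*(23/5 + 92))*(-685))*(-7) = ((-108 + 94*(483/5))*(-685))*(-7) = ((-108 + 45402/5)*(-685))*(-7) = ((44862/5)*(-685))*(-7) = -6146094*(-7) = 43022658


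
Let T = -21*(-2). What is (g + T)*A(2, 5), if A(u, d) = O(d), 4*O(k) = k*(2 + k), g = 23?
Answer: 2275/4 ≈ 568.75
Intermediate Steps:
O(k) = k*(2 + k)/4 (O(k) = (k*(2 + k))/4 = k*(2 + k)/4)
T = 42
A(u, d) = d*(2 + d)/4
(g + T)*A(2, 5) = (23 + 42)*((1/4)*5*(2 + 5)) = 65*((1/4)*5*7) = 65*(35/4) = 2275/4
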